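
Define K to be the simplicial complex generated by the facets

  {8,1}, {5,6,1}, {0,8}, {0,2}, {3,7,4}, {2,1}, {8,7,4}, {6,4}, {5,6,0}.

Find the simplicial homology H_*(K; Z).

Order the vertices as 0 < 1 < 2 < 3 < 4 < 5 < 6 < 7 < 8. Listing each simplex with vertices in this order, K has dimension 2 with simplices:

  0-simplices (9): [0], [1], [2], [3], [4], [5], [6], [7], [8]
  1-simplices (15): [0,2], [0,5], [0,6], [0,8], [1,2], [1,5], [1,6], [1,8], [3,4], [3,7], [4,6], [4,7], [4,8], [5,6], [7,8]
  2-simplices (4): [0,5,6], [1,5,6], [3,4,7], [4,7,8]

giving chain groups C_0 ≅ Z^9, C_1 ≅ Z^15, C_2 ≅ Z^4.

Boundary ∂_1: C_1 → C_0 is given by ∂[p,q] = [q] − [p].
This gives a 9×15 integer matrix of rank 8; reducing to Smith normal form yields diagonal entries (1,1,1,1,1,1,1,1).

The boundary map ∂_2: C_2 → C_1 maps a triangle to the signed sum of its edges. For instance
  ∂[1,5,6] = [5,6] − [1,6] + [1,5],
  ∂[4,7,8] = [7,8] − [4,8] + [4,7].
This gives a 15×4 integer matrix of rank 4; reducing to Smith normal form yields diagonal entries (1,1,1,1).

Computing H_k = (kernel of ∂_k) / (image of ∂_{k+1}):

  H_0: rank C_0 − rank ∂_1 = 9 − 8 = 1, and the invariant factors of ∂_1 are all 1, so H_0 = Z.
  H_1: rank ker ∂_1 − rank ∂_2 = (15 − 8) − 4 = 3, and the invariant factors of ∂_2 are all 1, so H_1 = Z^3.
  H_2: rank ker ∂_2 − rank ∂_3 = (4 − 4) − 0 = 0, and there is no ∂_3, so H_2 = 0.

H_0 ≅ Z,  H_1 ≅ Z^3,  H_2 = 0.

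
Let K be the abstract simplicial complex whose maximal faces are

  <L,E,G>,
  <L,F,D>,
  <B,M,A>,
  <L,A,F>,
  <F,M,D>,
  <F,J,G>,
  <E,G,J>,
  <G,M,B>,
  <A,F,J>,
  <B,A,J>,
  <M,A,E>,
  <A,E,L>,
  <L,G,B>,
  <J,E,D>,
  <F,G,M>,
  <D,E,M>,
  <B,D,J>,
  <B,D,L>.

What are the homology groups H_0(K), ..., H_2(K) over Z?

K has 9 vertices, 27 edges, 18 triangles.
rank ∂_0 = 0, rank ∂_1 = 8 ⇒ b_0 = 9 − 0 − 8 = 1; all invariant factors of ∂_1 are 1 so no torsion. So H_0 ≅ Z.
rank ∂_1 = 8, rank ∂_2 = 17 ⇒ b_1 = 27 − 8 − 17 = 2; all invariant factors of ∂_2 are 1 so no torsion. So H_1 ≅ Z^2.
rank ∂_2 = 17, rank ∂_3 = 0 ⇒ b_2 = 18 − 17 − 0 = 1. So H_2 ≅ Z.

H_0 = Z,  H_1 = Z^2,  H_2 = Z.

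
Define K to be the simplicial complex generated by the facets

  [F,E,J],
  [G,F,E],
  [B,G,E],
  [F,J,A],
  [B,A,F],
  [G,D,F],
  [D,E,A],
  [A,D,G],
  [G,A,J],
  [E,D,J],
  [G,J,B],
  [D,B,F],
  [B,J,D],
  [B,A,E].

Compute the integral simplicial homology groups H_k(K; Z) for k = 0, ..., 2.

Order the vertices as A < B < D < E < F < G < J. Listing each simplex with vertices in this order, K has dimension 2 with simplices:

  0-simplices (7): A, B, D, E, F, G, J
  1-simplices (21): AB, AD, AE, AF, AG, AJ, BD, BE, BF, BG, BJ, DE, DF, DG, DJ, EF, EG, EJ, FG, FJ, GJ
  2-simplices (14): ABE, ABF, ADE, ADG, AFJ, AGJ, BDF, BDJ, BEG, BGJ, DEJ, DFG, EFG, EFJ

Hence C_0 ≅ Z^7, C_1 ≅ Z^21, C_2 ≅ Z^14.

Boundary ∂_1: C_1 → C_0 sends each edge [p,q] (with p < q) to q − p. For instance
  ∂GJ = J − G.
The resulting 7×21 matrix has rank 6, and its Smith normal form has invariant factors (1,1,1,1,1,1).

Boundary ∂_2: C_2 → C_1 sends each 2-simplex [p,q,r] to [q,r] − [p,r] + [p,q]. For instance
  ∂ADE = DE − AE + AD,
  ∂BDF = DF − BF + BD.
This gives a 21×14 integer matrix of rank 13; reducing to Smith normal form yields diagonal entries (1,1,1,1,1,1,1,1,1,1,1,1,1).

Computing H_k = (kernel of ∂_k) / (image of ∂_{k+1}):

  H_0: rank C_0 − rank ∂_1 = 7 − 6 = 1, and the invariant factors of ∂_1 are all 1, so H_0 = Z.
  H_1: rank ker ∂_1 − rank ∂_2 = (21 − 6) − 13 = 2, and the invariant factors of ∂_2 are all 1, so H_1 = Z^2.
  H_2: rank ker ∂_2 − rank ∂_3 = (14 − 13) − 0 = 1, and there is no ∂_3, so H_2 = Z.

(K is a triangulation of the torus T^2.)

H_0 ≅ Z,  H_1 ≅ Z^2,  H_2 ≅ Z.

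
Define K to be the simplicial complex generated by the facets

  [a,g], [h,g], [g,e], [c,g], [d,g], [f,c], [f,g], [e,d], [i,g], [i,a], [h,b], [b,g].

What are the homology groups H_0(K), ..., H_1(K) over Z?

H_0 = Z,  H_1 = Z^4.

Fix the vertex order a < b < c < d < e < f < g < h < i and write every simplex with vertices in increasing order. Then dim K = 1 and the simplices of K are:

  0-simplices (9): a, b, c, d, e, f, g, h, i
  1-simplices (12): ag, ai, bg, bh, cf, cg, de, dg, eg, fg, gh, gi

so the chain groups are C_0 ≅ Z^9, C_1 ≅ Z^12.

∂_1: C_1 → C_0 sends each edge [p,q] (with p < q) to q − p.
As a 9×12 matrix over Z this has rank 8, with invariant factors (1,1,1,1,1,1,1,1).

Now H_k = ker ∂_k / im ∂_{k+1}, so:

  H_0: rank C_0 − rank ∂_1 = 9 − 8 = 1, and the invariant factors of ∂_1 are all 1, so H_0 = Z.
  H_1: rank ker ∂_1 − rank ∂_2 = (12 − 8) − 0 = 4, and there is no ∂_2, so H_1 = Z^4.

As a check, the Euler characteristic is 9 − 12 = -3, which agrees with 1 − 4 = -3.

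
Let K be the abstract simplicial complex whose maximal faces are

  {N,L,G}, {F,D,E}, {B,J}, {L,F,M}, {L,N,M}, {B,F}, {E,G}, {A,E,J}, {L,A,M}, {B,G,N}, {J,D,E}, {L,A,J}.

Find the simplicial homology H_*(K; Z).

H_0 = Z,  H_1 = Z^4,  H_2 = 0.

Take the total order A < B < D < E < F < G < J < L < M < N on the vertex set. Then K (dimension 2) consists of the simplices:

  0-simplices (10): A, B, D, E, F, G, J, L, M, N
  1-simplices (22): AE, AJ, AL, AM, BF, BG, BJ, BN, DE, DF, DJ, EF, EG, EJ, FL, FM, GL, GN, JL, LM, LN, MN
  2-simplices (9): AEJ, AJL, ALM, BGN, DEF, DEJ, FLM, GLN, LMN

Hence C_0 ≅ Z^10, C_1 ≅ Z^22, C_2 ≅ Z^9.

∂_1: C_1 → C_0 maps an edge to its endpoints' difference, ∂[p,q] = q − p. For instance
  ∂LN = N − L.
As a 10×22 matrix over Z this has rank 9, with invariant factors (1,1,1,1,1,1,1,1,1).

∂_2: C_2 → C_1 acts by ∂[p,q,r] = [q,r] − [p,r] + [p,q]. For instance
  ∂ALM = LM − AM + AL,
  ∂AEJ = EJ − AJ + AE.
This gives a 22×9 integer matrix of rank 9; reducing to Smith normal form yields diagonal entries (1,1,1,1,1,1,1,1,1).

From H_k ≅ ker(∂_k) / im(∂_{k+1}) we obtain:

  H_0: rank C_0 − rank ∂_1 = 10 − 9 = 1, and the invariant factors of ∂_1 are all 1, so H_0 = Z.
  H_1: rank ker ∂_1 − rank ∂_2 = (22 − 9) − 9 = 4, and the invariant factors of ∂_2 are all 1, so H_1 = Z^4.
  H_2: rank ker ∂_2 − rank ∂_3 = (9 − 9) − 0 = 0, and there is no ∂_3, so H_2 = 0.

As a check, the Euler characteristic is 10 − 22 + 9 = -3, which agrees with 1 − 4 + 0 = -3.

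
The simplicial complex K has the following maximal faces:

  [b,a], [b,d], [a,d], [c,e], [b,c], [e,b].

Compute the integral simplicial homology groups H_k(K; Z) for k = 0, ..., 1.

K has 5 vertices, 6 edges.
rank ∂_0 = 0, rank ∂_1 = 4 ⇒ b_0 = 5 − 0 − 4 = 1; all invariant factors of ∂_1 are 1 so no torsion. So H_0 = Z.
rank ∂_1 = 4, rank ∂_2 = 0 ⇒ b_1 = 6 − 4 − 0 = 2. So H_1 = Z^2.

H_0 = Z,  H_1 = Z^2.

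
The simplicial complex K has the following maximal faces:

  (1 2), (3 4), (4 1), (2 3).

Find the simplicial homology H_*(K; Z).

H_0 ≅ Z,  H_1 ≅ Z.

We work with the vertex ordering 1 < 2 < 3 < 4. The simplices of K, each written with vertices in increasing order, are:

  0-simplices (4): [1], [2], [3], [4]
  1-simplices (4): [1,2], [1,4], [2,3], [3,4]

giving chain groups C_0 ≅ Z^4, C_1 ≅ Z^4.

Boundary ∂_1: C_1 → C_0 is given by ∂[p,q] = [q] − [p]. For instance
  ∂[1,4] = [4] − [1].
As a 4×4 matrix over Z this has rank 3, with invariant factors (1,1,1).

Reading off H_k = ker ∂_k / im ∂_{k+1}:

  H_0: rank C_0 − rank ∂_1 = 4 − 3 = 1, and the invariant factors of ∂_1 are all 1, so H_0 = Z.
  H_1: rank ker ∂_1 − rank ∂_2 = (4 − 3) − 0 = 1, and there is no ∂_2, so H_1 = Z.

(K is a triangulation of the circle S^1.)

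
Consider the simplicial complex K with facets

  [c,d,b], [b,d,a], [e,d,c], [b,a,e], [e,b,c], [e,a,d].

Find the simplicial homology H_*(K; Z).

H_0 ≅ Z,  H_1 = 0,  H_2 ≅ Z.

Order the vertices as a < b < c < d < e. Listing each simplex with vertices in this order, K has dimension 2 with simplices:

  0-simplices (5): a, b, c, d, e
  1-simplices (9): ab, ad, ae, bc, bd, be, cd, ce, de
  2-simplices (6): abd, abe, ade, bcd, bce, cde

Hence C_0 ≅ Z^5, C_1 ≅ Z^9, C_2 ≅ Z^6.

∂_1: C_1 → C_0 is given by ∂[p,q] = [q] − [p]. For instance
  ∂bc = c − b.
This gives a 5×9 integer matrix of rank 4; reducing to Smith normal form yields diagonal entries (1,1,1,1).

∂_2: C_2 → C_1 acts by ∂[p,q,r] = [q,r] − [p,r] + [p,q]. For instance
  ∂abd = bd − ad + ab,
  ∂ade = de − ae + ad.
The 9×6 boundary matrix has rank 5 and Smith normal form diag(1,1,1,1,1).

From H_k ≅ ker(∂_k) / im(∂_{k+1}) we obtain:

  H_0: rank C_0 − rank ∂_1 = 5 − 4 = 1, and the invariant factors of ∂_1 are all 1, so H_0 = Z.
  H_1: rank ker ∂_1 − rank ∂_2 = (9 − 4) − 5 = 0, and the invariant factors of ∂_2 are all 1, so H_1 = 0.
  H_2: rank ker ∂_2 − rank ∂_3 = (6 − 5) − 0 = 1, and there is no ∂_3, so H_2 = Z.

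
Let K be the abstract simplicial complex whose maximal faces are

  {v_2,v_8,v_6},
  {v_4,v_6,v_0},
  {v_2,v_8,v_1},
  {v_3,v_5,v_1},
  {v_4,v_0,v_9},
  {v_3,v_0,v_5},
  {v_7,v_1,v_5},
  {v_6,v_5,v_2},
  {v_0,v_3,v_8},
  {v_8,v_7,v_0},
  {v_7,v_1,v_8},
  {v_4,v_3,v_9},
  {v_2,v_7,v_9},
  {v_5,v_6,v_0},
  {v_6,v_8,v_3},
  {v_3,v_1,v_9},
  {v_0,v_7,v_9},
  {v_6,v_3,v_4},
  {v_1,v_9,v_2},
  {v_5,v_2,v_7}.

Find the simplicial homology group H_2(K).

H_2 ≅ 0.

Fix the vertex order v_0 < v_1 < v_2 < v_3 < v_4 < v_5 < v_6 < v_7 < v_8 < v_9 and write every simplex with vertices in increasing order. Then dim K = 2 and the simplices of K are:

  0-simplices (10): [v_0], [v_1], [v_2], [v_3], [v_4], [v_5], [v_6], [v_7], [v_8], [v_9]
  1-simplices (30): (30 of them)
  2-simplices (20): (20 of them)

Hence C_0 ≅ Z^10, C_1 ≅ Z^30, C_2 ≅ Z^20.

The boundary map ∂_1: C_1 → C_0 is given by ∂[p,q] = [q] − [p]. For instance
  ∂[v_4,v_9] = [v_9] − [v_4].
The resulting 10×30 matrix has rank 9, and its Smith normal form has invariant factors (1,1,1,1,1,1,1,1,1).

Boundary ∂_2: C_2 → C_1 acts by ∂[p,q,r] = [q,r] − [p,r] + [p,q]. For instance
  ∂[v_1,v_3,v_5] = [v_3,v_5] − [v_1,v_5] + [v_1,v_3],
  ∂[v_0,v_3,v_5] = [v_3,v_5] − [v_0,v_5] + [v_0,v_3].
The 30×20 boundary matrix has rank 20 and Smith normal form diag(1,1,1,1,1,1,1,1,1,1,1,1,1,1,1,1,1,1,1,2).

Computing H_k = (kernel of ∂_k) / (image of ∂_{k+1}):

  H_2: rank ker ∂_2 − rank ∂_3 = (20 − 20) − 0 = 0, and there is no ∂_3, so H_2 ≅ 0.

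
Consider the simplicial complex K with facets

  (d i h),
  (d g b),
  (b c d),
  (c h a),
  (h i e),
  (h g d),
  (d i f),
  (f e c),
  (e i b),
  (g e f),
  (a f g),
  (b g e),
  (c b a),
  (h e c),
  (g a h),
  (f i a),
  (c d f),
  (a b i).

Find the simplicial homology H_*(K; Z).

H_0 = Z,  H_1 = Z^2,  H_2 = Z.

Take the total order a < b < c < d < e < f < g < h < i on the vertex set. Then K (dimension 2) consists of the simplices:

  0-simplices (9): a, b, c, d, e, f, g, h, i
  1-simplices (27): ab, ac, af, ag, ah, ai, bc, bd, be, bg, bi, cd, ce, cf, ch, df, dg, dh, di, ef, eg, eh, ei, fg, fi, gh, hi
  2-simplices (18): abc, abi, ach, afg, afi, agh, bcd, bdg, beg, bei, cdf, cef, ceh, dfi, dgh, dhi, efg, ehi

Hence C_0 ≅ Z^9, C_1 ≅ Z^27, C_2 ≅ Z^18.

∂_1: C_1 → C_0 maps an edge to its endpoints' difference, ∂[p,q] = q − p.
The 9×27 boundary matrix has rank 8 and Smith normal form diag(1,1,1,1,1,1,1,1).

The boundary map ∂_2: C_2 → C_1 sends each 2-simplex [p,q,r] to [q,r] − [p,r] + [p,q]. For instance
  ∂afi = fi − ai + af,
  ∂cdf = df − cf + cd.
The resulting 27×18 matrix has rank 17, and its Smith normal form has invariant factors (1,1,1,1,1,1,1,1,1,1,1,1,1,1,1,1,1).

Reading off H_k = ker ∂_k / im ∂_{k+1}:

  H_0: rank C_0 − rank ∂_1 = 9 − 8 = 1, and the invariant factors of ∂_1 are all 1, so H_0 = Z.
  H_1: rank ker ∂_1 − rank ∂_2 = (27 − 8) − 17 = 2, and the invariant factors of ∂_2 are all 1, so H_1 = Z^2.
  H_2: rank ker ∂_2 − rank ∂_3 = (18 − 17) − 0 = 1, and there is no ∂_3, so H_2 = Z.

As a check, the Euler characteristic is 9 − 27 + 18 = 0, which agrees with 1 − 2 + 1 = 0.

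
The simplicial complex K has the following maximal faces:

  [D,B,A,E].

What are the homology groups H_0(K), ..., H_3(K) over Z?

Fix the vertex order A < B < D < E and write every simplex with vertices in increasing order. Then dim K = 3 and the simplices of K are:

  0-simplices (4): A, B, D, E
  1-simplices (6): AB, AD, AE, BD, BE, DE
  2-simplices (4): ABD, ABE, ADE, BDE
  3-simplices (1): ABDE

giving chain groups C_0 ≅ Z^4, C_1 ≅ Z^6, C_2 ≅ Z^4, C_3 ≅ Z^1.

The boundary map ∂_1: C_1 → C_0 is given by ∂[p,q] = [q] − [p]. For instance
  ∂BE = E − B.
The resulting 4×6 matrix has rank 3, and its Smith normal form has invariant factors (1,1,1).

The boundary map ∂_2: C_2 → C_1 acts by ∂[p,q,r] = [q,r] − [p,r] + [p,q]. For instance
  ∂ABE = BE − AE + AB,
  ∂ADE = DE − AE + AD.
As a 6×4 matrix over Z this has rank 3, with invariant factors (1,1,1).

The boundary map ∂_3: C_3 → C_2 sends each 3-simplex σ to the alternating sum Σ_i (−1)^i (σ with its i-th vertex removed). For instance
  ∂ABDE = BDE − ADE + ABE − ABD.
This gives a 4×1 integer matrix of rank 1; reducing to Smith normal form yields diagonal entries (1).

From H_k ≅ ker(∂_k) / im(∂_{k+1}) we obtain:

  H_0: rank C_0 − rank ∂_1 = 4 − 3 = 1, and the invariant factors of ∂_1 are all 1, so H_0 ≅ Z.
  H_1: rank ker ∂_1 − rank ∂_2 = (6 − 3) − 3 = 0, and the invariant factors of ∂_2 are all 1, so H_1 ≅ 0.
  H_2: rank ker ∂_2 − rank ∂_3 = (4 − 3) − 1 = 0, and the invariant factors of ∂_3 are all 1, so H_2 ≅ 0.
  H_3: rank ker ∂_3 − rank ∂_4 = (1 − 1) − 0 = 0, and there is no ∂_4, so H_3 ≅ 0.

As a check, the Euler characteristic is 4 − 6 + 4 − 1 = 1, which agrees with 1 − 0 + 0 − 0 = 1.

H_0 ≅ Z,  H_1 = 0,  H_2 = 0,  H_3 = 0.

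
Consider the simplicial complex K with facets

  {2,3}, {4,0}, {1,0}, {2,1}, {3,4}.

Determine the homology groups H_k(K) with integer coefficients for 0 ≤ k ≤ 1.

K has 5 vertices, 5 edges.
rank ∂_0 = 0, rank ∂_1 = 4 ⇒ b_0 = 5 − 0 − 4 = 1; all invariant factors of ∂_1 are 1 so no torsion. So H_0 = Z.
rank ∂_1 = 4, rank ∂_2 = 0 ⇒ b_1 = 5 − 4 − 0 = 1. So H_1 = Z.

H_0 ≅ Z,  H_1 ≅ Z.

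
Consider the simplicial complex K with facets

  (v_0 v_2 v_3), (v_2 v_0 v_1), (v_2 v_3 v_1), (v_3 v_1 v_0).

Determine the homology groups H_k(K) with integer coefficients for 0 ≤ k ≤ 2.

H_0 = Z,  H_1 = 0,  H_2 = Z.

K has 4 vertices, 6 edges, 4 triangles.
rank ∂_0 = 0, rank ∂_1 = 3 ⇒ b_0 = 4 − 0 − 3 = 1; all invariant factors of ∂_1 are 1 so no torsion. So H_0 ≅ Z.
rank ∂_1 = 3, rank ∂_2 = 3 ⇒ b_1 = 6 − 3 − 3 = 0; all invariant factors of ∂_2 are 1 so no torsion. So H_1 ≅ 0.
rank ∂_2 = 3, rank ∂_3 = 0 ⇒ b_2 = 4 − 3 − 0 = 1. So H_2 ≅ Z.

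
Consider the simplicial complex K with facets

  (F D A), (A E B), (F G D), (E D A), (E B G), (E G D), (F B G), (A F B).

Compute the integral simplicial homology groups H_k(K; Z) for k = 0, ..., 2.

H_0 ≅ Z,  H_1 = 0,  H_2 ≅ Z.

Order the vertices as A < B < D < E < F < G. Listing each simplex with vertices in this order, K has dimension 2 with simplices:

  0-simplices (6): A, B, D, E, F, G
  1-simplices (12): AB, AD, AE, AF, BE, BF, BG, DE, DF, DG, EG, FG
  2-simplices (8): ABE, ABF, ADE, ADF, BEG, BFG, DEG, DFG

so the chain groups are C_0 ≅ Z^6, C_1 ≅ Z^12, C_2 ≅ Z^8.

The boundary map ∂_1: C_1 → C_0 maps an edge to its endpoints' difference, ∂[p,q] = q − p.
The resulting 6×12 matrix has rank 5, and its Smith normal form has invariant factors (1,1,1,1,1).

The boundary map ∂_2: C_2 → C_1 acts by ∂[p,q,r] = [q,r] − [p,r] + [p,q]. For instance
  ∂ABE = BE − AE + AB,
  ∂DFG = FG − DG + DF.
The 12×8 boundary matrix has rank 7 and Smith normal form diag(1,1,1,1,1,1,1).

Reading off H_k = ker ∂_k / im ∂_{k+1}:

  H_0: rank C_0 − rank ∂_1 = 6 − 5 = 1, and the invariant factors of ∂_1 are all 1, so H_0 = Z.
  H_1: rank ker ∂_1 − rank ∂_2 = (12 − 5) − 7 = 0, and the invariant factors of ∂_2 are all 1, so H_1 = 0.
  H_2: rank ker ∂_2 − rank ∂_3 = (8 − 7) − 0 = 1, and there is no ∂_3, so H_2 = Z.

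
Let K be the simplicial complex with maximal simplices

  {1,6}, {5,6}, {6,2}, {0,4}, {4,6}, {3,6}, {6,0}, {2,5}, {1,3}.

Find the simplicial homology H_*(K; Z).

H_0 = Z,  H_1 = Z^3.

Fix the vertex order 0 < 1 < 2 < 3 < 4 < 5 < 6 and write every simplex with vertices in increasing order. Then dim K = 1 and the simplices of K are:

  0-simplices (7): [0], [1], [2], [3], [4], [5], [6]
  1-simplices (9): [0,4], [0,6], [1,3], [1,6], [2,5], [2,6], [3,6], [4,6], [5,6]

giving chain groups C_0 ≅ Z^7, C_1 ≅ Z^9.

Boundary ∂_1: C_1 → C_0 sends each edge [p,q] (with p < q) to q − p. For instance
  ∂[2,5] = [5] − [2].
As a 7×9 matrix over Z this has rank 6, with invariant factors (1,1,1,1,1,1).

Computing H_k = (kernel of ∂_k) / (image of ∂_{k+1}):

  H_0: rank C_0 − rank ∂_1 = 7 − 6 = 1, and the invariant factors of ∂_1 are all 1, so H_0 = Z.
  H_1: rank ker ∂_1 − rank ∂_2 = (9 − 6) − 0 = 3, and there is no ∂_2, so H_1 = Z^3.

As a check, the Euler characteristic is 7 − 9 = -2, which agrees with 1 − 3 = -2.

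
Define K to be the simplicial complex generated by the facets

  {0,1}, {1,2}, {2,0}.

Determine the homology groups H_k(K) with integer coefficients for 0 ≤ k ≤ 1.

H_0 = Z,  H_1 = Z.

Take the total order 0 < 1 < 2 on the vertex set. Then K (dimension 1) consists of the simplices:

  0-simplices (3): [0], [1], [2]
  1-simplices (3): [0,1], [0,2], [1,2]

Hence C_0 ≅ Z^3, C_1 ≅ Z^3.

∂_1: C_1 → C_0 maps an edge to its endpoints' difference, ∂[p,q] = q − p.
The resulting 3×3 matrix has rank 2, and its Smith normal form has invariant factors (1,1).

Reading off H_k = ker ∂_k / im ∂_{k+1}:

  H_0: rank C_0 − rank ∂_1 = 3 − 2 = 1, and the invariant factors of ∂_1 are all 1, so H_0 ≅ Z.
  H_1: rank ker ∂_1 − rank ∂_2 = (3 − 2) − 0 = 1, and there is no ∂_2, so H_1 ≅ Z.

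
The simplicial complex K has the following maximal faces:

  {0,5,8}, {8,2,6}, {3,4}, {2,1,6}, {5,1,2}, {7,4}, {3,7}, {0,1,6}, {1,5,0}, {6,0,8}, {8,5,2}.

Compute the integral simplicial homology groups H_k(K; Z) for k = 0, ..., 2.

Fix the vertex order 0 < 1 < 2 < 3 < 4 < 5 < 6 < 7 < 8 and write every simplex with vertices in increasing order. Then dim K = 2 and the simplices of K are:

  0-simplices (9): [0], [1], [2], [3], [4], [5], [6], [7], [8]
  1-simplices (15): [0,1], [0,5], [0,6], [0,8], [1,2], [1,5], [1,6], [2,5], [2,6], [2,8], [3,4], [3,7], [4,7], [5,8], [6,8]
  2-simplices (8): [0,1,5], [0,1,6], [0,5,8], [0,6,8], [1,2,5], [1,2,6], [2,5,8], [2,6,8]

giving chain groups C_0 ≅ Z^9, C_1 ≅ Z^15, C_2 ≅ Z^8.

Boundary ∂_1: C_1 → C_0 sends each edge [p,q] (with p < q) to q − p. For instance
  ∂[1,6] = [6] − [1].
This gives a 9×15 integer matrix of rank 7; reducing to Smith normal form yields diagonal entries (1,1,1,1,1,1,1).

Boundary ∂_2: C_2 → C_1 sends each 2-simplex [p,q,r] to [q,r] − [p,r] + [p,q]. For instance
  ∂[0,6,8] = [6,8] − [0,8] + [0,6],
  ∂[1,2,6] = [2,6] − [1,6] + [1,2].
As a 15×8 matrix over Z this has rank 7, with invariant factors (1,1,1,1,1,1,1).

Computing H_k = (kernel of ∂_k) / (image of ∂_{k+1}):

  H_0: rank C_0 − rank ∂_1 = 9 − 7 = 2, and the invariant factors of ∂_1 are all 1, so H_0 ≅ Z^2.
  H_1: rank ker ∂_1 − rank ∂_2 = (15 − 7) − 7 = 1, and the invariant factors of ∂_2 are all 1, so H_1 ≅ Z.
  H_2: rank ker ∂_2 − rank ∂_3 = (8 − 7) − 0 = 1, and there is no ∂_3, so H_2 ≅ Z.

As a check, the Euler characteristic is 9 − 15 + 8 = 2, which agrees with 2 − 1 + 1 = 2.

H_0 ≅ Z^2,  H_1 ≅ Z,  H_2 ≅ Z.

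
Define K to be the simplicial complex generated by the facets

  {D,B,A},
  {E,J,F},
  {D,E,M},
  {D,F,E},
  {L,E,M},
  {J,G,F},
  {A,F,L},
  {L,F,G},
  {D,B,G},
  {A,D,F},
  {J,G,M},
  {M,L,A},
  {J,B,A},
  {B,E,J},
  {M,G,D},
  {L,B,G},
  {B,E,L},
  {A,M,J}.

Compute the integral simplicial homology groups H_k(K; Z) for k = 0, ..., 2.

Take the total order A < B < D < E < F < G < J < L < M on the vertex set. Then K (dimension 2) consists of the simplices:

  0-simplices (9): A, B, D, E, F, G, J, L, M
  1-simplices (27): AB, AD, AF, AJ, AL, AM, BD, BE, BG, BJ, BL, DE, DF, DG, DM, EF, EJ, EL, EM, FG, FJ, FL, GJ, GL, GM, JM, LM
  2-simplices (18): ABD, ABJ, ADF, AFL, AJM, ALM, BDG, BEJ, BEL, BGL, DEF, DEM, DGM, EFJ, ELM, FGJ, FGL, GJM

Hence C_0 ≅ Z^9, C_1 ≅ Z^27, C_2 ≅ Z^18.

The boundary map ∂_1: C_1 → C_0 maps an edge to its endpoints' difference, ∂[p,q] = q − p.
The 9×27 boundary matrix has rank 8 and Smith normal form diag(1,1,1,1,1,1,1,1).

∂_2: C_2 → C_1 maps a triangle to the signed sum of its edges. For instance
  ∂ABD = BD − AD + AB,
  ∂AJM = JM − AM + AJ.
This gives a 27×18 integer matrix of rank 17; reducing to Smith normal form yields diagonal entries (1,1,1,1,1,1,1,1,1,1,1,1,1,1,1,1,1).

Now H_k = ker ∂_k / im ∂_{k+1}, so:

  H_0: rank C_0 − rank ∂_1 = 9 − 8 = 1, and the invariant factors of ∂_1 are all 1, so H_0 ≅ Z.
  H_1: rank ker ∂_1 − rank ∂_2 = (27 − 8) − 17 = 2, and the invariant factors of ∂_2 are all 1, so H_1 ≅ Z^2.
  H_2: rank ker ∂_2 − rank ∂_3 = (18 − 17) − 0 = 1, and there is no ∂_3, so H_2 ≅ Z.

As a check, the Euler characteristic is 9 − 27 + 18 = 0, which agrees with 1 − 2 + 1 = 0.

H_0 = Z,  H_1 = Z^2,  H_2 = Z.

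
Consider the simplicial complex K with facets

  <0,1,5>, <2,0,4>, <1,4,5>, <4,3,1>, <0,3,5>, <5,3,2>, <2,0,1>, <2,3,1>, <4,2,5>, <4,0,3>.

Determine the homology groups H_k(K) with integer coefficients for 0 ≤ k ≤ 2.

Take the total order 0 < 1 < 2 < 3 < 4 < 5 on the vertex set. Then K (dimension 2) consists of the simplices:

  0-simplices (6): [0], [1], [2], [3], [4], [5]
  1-simplices (15): [0,1], [0,2], [0,3], [0,4], [0,5], [1,2], [1,3], [1,4], [1,5], [2,3], [2,4], [2,5], [3,4], [3,5], [4,5]
  2-simplices (10): [0,1,2], [0,1,5], [0,2,4], [0,3,4], [0,3,5], [1,2,3], [1,3,4], [1,4,5], [2,3,5], [2,4,5]

Hence C_0 ≅ Z^6, C_1 ≅ Z^15, C_2 ≅ Z^10.

Boundary ∂_1: C_1 → C_0 maps an edge to its endpoints' difference, ∂[p,q] = q − p. For instance
  ∂[1,2] = [2] − [1].
This gives a 6×15 integer matrix of rank 5; reducing to Smith normal form yields diagonal entries (1,1,1,1,1).

The boundary map ∂_2: C_2 → C_1 acts by ∂[p,q,r] = [q,r] − [p,r] + [p,q]. For instance
  ∂[1,2,3] = [2,3] − [1,3] + [1,2],
  ∂[0,2,4] = [2,4] − [0,4] + [0,2].
The resulting 15×10 matrix has rank 10, and its Smith normal form has invariant factors (1,1,1,1,1,1,1,1,1,2).

Computing H_k = (kernel of ∂_k) / (image of ∂_{k+1}):

  H_0: rank C_0 − rank ∂_1 = 6 − 5 = 1, and the invariant factors of ∂_1 are all 1, so H_0 = Z.
  H_1: rank ker ∂_1 − rank ∂_2 = (15 − 5) − 10 = 0, and ∂_2 has invariant factor 2 > 1, so H_1 = Z/2.
  H_2: rank ker ∂_2 − rank ∂_3 = (10 − 10) − 0 = 0, and there is no ∂_3, so H_2 = 0.

(K is a triangulation of the real projective plane RP^2.)

H_0 = Z,  H_1 = Z/2,  H_2 = 0.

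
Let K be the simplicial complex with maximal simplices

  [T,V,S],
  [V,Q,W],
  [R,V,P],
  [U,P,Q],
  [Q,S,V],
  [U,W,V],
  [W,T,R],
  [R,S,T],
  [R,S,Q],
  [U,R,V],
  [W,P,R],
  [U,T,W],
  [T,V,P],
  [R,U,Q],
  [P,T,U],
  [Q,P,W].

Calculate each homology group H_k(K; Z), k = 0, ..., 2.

Fix the vertex order P < Q < R < S < T < U < V < W and write every simplex with vertices in increasing order. Then dim K = 2 and the simplices of K are:

  0-simplices (8): P, Q, R, S, T, U, V, W
  1-simplices (24): PQ, PR, PT, PU, PV, PW, QR, QS, QU, QV, QW, RS, RT, RU, RV, RW, ST, SV, TU, TV, TW, UV, UW, VW
  2-simplices (16): PQU, PQW, PRV, PRW, PTU, PTV, QRS, QRU, QSV, QVW, RST, RTW, RUV, STV, TUW, UVW

so the chain groups are C_0 ≅ Z^8, C_1 ≅ Z^24, C_2 ≅ Z^16.

Boundary ∂_1: C_1 → C_0 sends each edge [p,q] (with p < q) to q − p.
This gives a 8×24 integer matrix of rank 7; reducing to Smith normal form yields diagonal entries (1,1,1,1,1,1,1).

Boundary ∂_2: C_2 → C_1 sends each 2-simplex [p,q,r] to [q,r] − [p,r] + [p,q]. For instance
  ∂PQU = QU − PU + PQ,
  ∂RUV = UV − RV + RU.
The 24×16 boundary matrix has rank 15 and Smith normal form diag(1,1,1,1,1,1,1,1,1,1,1,1,1,1,1).

From H_k ≅ ker(∂_k) / im(∂_{k+1}) we obtain:

  H_0: rank C_0 − rank ∂_1 = 8 − 7 = 1, and the invariant factors of ∂_1 are all 1, so H_0 = Z.
  H_1: rank ker ∂_1 − rank ∂_2 = (24 − 7) − 15 = 2, and the invariant factors of ∂_2 are all 1, so H_1 = Z^2.
  H_2: rank ker ∂_2 − rank ∂_3 = (16 − 15) − 0 = 1, and there is no ∂_3, so H_2 = Z.

(K is a triangulation of the torus T^2.)

H_0 = Z,  H_1 = Z^2,  H_2 = Z.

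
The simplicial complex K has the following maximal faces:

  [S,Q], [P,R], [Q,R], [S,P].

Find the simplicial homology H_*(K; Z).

We work with the vertex ordering P < Q < R < S. The simplices of K, each written with vertices in increasing order, are:

  0-simplices (4): P, Q, R, S
  1-simplices (4): PR, PS, QR, QS

giving chain groups C_0 ≅ Z^4, C_1 ≅ Z^4.

Boundary ∂_1: C_1 → C_0 is given by ∂[p,q] = [q] − [p].
The resulting 4×4 matrix has rank 3, and its Smith normal form has invariant factors (1,1,1).

Reading off H_k = ker ∂_k / im ∂_{k+1}:

  H_0: rank C_0 − rank ∂_1 = 4 − 3 = 1, and the invariant factors of ∂_1 are all 1, so H_0 = Z.
  H_1: rank ker ∂_1 − rank ∂_2 = (4 − 3) − 0 = 1, and there is no ∂_2, so H_1 = Z.

As a check, the Euler characteristic is 4 − 4 = 0, which agrees with 1 − 1 = 0.

H_0 ≅ Z,  H_1 ≅ Z.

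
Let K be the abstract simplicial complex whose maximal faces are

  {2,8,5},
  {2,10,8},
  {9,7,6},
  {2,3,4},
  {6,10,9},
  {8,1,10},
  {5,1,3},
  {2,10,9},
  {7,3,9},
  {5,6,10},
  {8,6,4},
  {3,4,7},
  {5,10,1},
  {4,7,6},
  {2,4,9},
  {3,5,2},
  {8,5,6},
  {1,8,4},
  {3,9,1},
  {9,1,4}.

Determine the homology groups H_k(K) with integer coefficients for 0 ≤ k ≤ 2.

H_0 ≅ Z,  H_1 ≅ Z ⊕ Z_2,  H_2 = 0.

We work with the vertex ordering 1 < 2 < 3 < 4 < 5 < 6 < 7 < 8 < 9 < 10. The simplices of K, each written with vertices in increasing order, are:

  0-simplices (10): [1], [2], [3], [4], [5], [6], [7], [8], [9], [10]
  1-simplices (30): (30 of them)
  2-simplices (20): (20 of them)

Hence C_0 ≅ Z^10, C_1 ≅ Z^30, C_2 ≅ Z^20.

∂_1: C_1 → C_0 is given by ∂[p,q] = [q] − [p]. For instance
  ∂[4,9] = [9] − [4].
The 10×30 boundary matrix has rank 9 and Smith normal form diag(1,1,1,1,1,1,1,1,1).

The boundary map ∂_2: C_2 → C_1 acts by ∂[p,q,r] = [q,r] − [p,r] + [p,q]. For instance
  ∂[2,4,9] = [4,9] − [2,9] + [2,4],
  ∂[1,4,9] = [4,9] − [1,9] + [1,4].
As a 30×20 matrix over Z this has rank 20, with invariant factors (1,1,1,1,1,1,1,1,1,1,1,1,1,1,1,1,1,1,1,2).

Now H_k = ker ∂_k / im ∂_{k+1}, so:

  H_0: rank C_0 − rank ∂_1 = 10 − 9 = 1, and the invariant factors of ∂_1 are all 1, so H_0 ≅ Z.
  H_1: rank ker ∂_1 − rank ∂_2 = (30 − 9) − 20 = 1, and ∂_2 has invariant factor 2 > 1, so H_1 ≅ Z ⊕ Z_2.
  H_2: rank ker ∂_2 − rank ∂_3 = (20 − 20) − 0 = 0, and there is no ∂_3, so H_2 ≅ 0.

(K is a triangulation of the Klein bottle.)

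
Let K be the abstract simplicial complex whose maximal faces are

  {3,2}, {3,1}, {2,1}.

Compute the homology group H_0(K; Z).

H_0 = Z.

Take the total order 1 < 2 < 3 on the vertex set. Then K (dimension 1) consists of the simplices:

  0-simplices (3): [1], [2], [3]
  1-simplices (3): [1,2], [1,3], [2,3]

so the chain groups are C_0 ≅ Z^3, C_1 ≅ Z^3.

The boundary map ∂_1: C_1 → C_0 sends each edge [p,q] (with p < q) to q − p.
As a 3×3 matrix over Z this has rank 2, with invariant factors (1,1).

Computing H_k = (kernel of ∂_k) / (image of ∂_{k+1}):

  H_0: rank C_0 − rank ∂_1 = 3 − 2 = 1, and the invariant factors of ∂_1 are all 1, so H_0 ≅ Z.

(K is a triangulation of the circle S^1.)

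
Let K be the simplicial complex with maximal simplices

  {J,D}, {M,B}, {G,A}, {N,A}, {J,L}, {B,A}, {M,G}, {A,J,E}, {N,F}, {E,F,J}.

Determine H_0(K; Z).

H_0 = Z.

We work with the vertex ordering A < B < D < E < F < G < J < L < M < N. The simplices of K, each written with vertices in increasing order, are:

  0-simplices (10): A, B, D, E, F, G, J, L, M, N
  1-simplices (13): AB, AE, AG, AJ, AN, BM, DJ, EF, EJ, FJ, FN, GM, JL
  2-simplices (2): AEJ, EFJ

so the chain groups are C_0 ≅ Z^10, C_1 ≅ Z^13, C_2 ≅ Z^2.

Boundary ∂_1: C_1 → C_0 maps an edge to its endpoints' difference, ∂[p,q] = q − p.
The resulting 10×13 matrix has rank 9, and its Smith normal form has invariant factors (1,1,1,1,1,1,1,1,1).

The boundary map ∂_2: C_2 → C_1 acts by ∂[p,q,r] = [q,r] − [p,r] + [p,q]. For instance
  ∂AEJ = EJ − AJ + AE,
  ∂EFJ = FJ − EJ + EF.
The resulting 13×2 matrix has rank 2, and its Smith normal form has invariant factors (1,1).

Computing H_k = (kernel of ∂_k) / (image of ∂_{k+1}):

  H_0: rank C_0 − rank ∂_1 = 10 − 9 = 1, and the invariant factors of ∂_1 are all 1, so H_0 ≅ Z.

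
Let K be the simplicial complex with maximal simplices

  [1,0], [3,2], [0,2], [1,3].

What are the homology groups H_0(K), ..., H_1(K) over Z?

K has 4 vertices, 4 edges.
rank ∂_0 = 0, rank ∂_1 = 3 ⇒ b_0 = 4 − 0 − 3 = 1; all invariant factors of ∂_1 are 1 so no torsion. So H_0 ≅ Z.
rank ∂_1 = 3, rank ∂_2 = 0 ⇒ b_1 = 4 − 3 − 0 = 1. So H_1 ≅ Z.

H_0 = Z,  H_1 = Z.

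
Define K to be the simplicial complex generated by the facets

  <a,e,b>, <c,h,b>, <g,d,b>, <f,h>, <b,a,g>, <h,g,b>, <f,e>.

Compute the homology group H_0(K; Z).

Take the total order a < b < c < d < e < f < g < h on the vertex set. Then K (dimension 2) consists of the simplices:

  0-simplices (8): a, b, c, d, e, f, g, h
  1-simplices (13): ab, ae, ag, bc, bd, be, bg, bh, ch, dg, ef, fh, gh
  2-simplices (5): abe, abg, bch, bdg, bgh

Hence C_0 ≅ Z^8, C_1 ≅ Z^13, C_2 ≅ Z^5.

∂_1: C_1 → C_0 is given by ∂[p,q] = [q] − [p]. For instance
  ∂be = e − b.
The 8×13 boundary matrix has rank 7 and Smith normal form diag(1,1,1,1,1,1,1).

Boundary ∂_2: C_2 → C_1 maps a triangle to the signed sum of its edges. For instance
  ∂abe = be − ae + ab,
  ∂abg = bg − ag + ab.
The resulting 13×5 matrix has rank 5, and its Smith normal form has invariant factors (1,1,1,1,1).

Computing H_k = (kernel of ∂_k) / (image of ∂_{k+1}):

  H_0: rank C_0 − rank ∂_1 = 8 − 7 = 1, and the invariant factors of ∂_1 are all 1, so H_0 ≅ Z.

H_0 = Z.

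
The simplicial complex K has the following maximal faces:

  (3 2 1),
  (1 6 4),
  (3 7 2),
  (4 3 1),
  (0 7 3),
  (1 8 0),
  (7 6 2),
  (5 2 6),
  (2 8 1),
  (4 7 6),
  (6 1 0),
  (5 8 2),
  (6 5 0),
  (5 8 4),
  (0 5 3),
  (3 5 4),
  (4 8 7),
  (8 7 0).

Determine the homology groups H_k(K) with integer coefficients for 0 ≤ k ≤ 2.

H_0 = Z,  H_1 = Z^2,  H_2 = Z.

Take the total order 0 < 1 < 2 < 3 < 4 < 5 < 6 < 7 < 8 on the vertex set. Then K (dimension 2) consists of the simplices:

  0-simplices (9): [0], [1], [2], [3], [4], [5], [6], [7], [8]
  1-simplices (27): (27 of them)
  2-simplices (18): [0,1,6], [0,1,8], [0,3,5], [0,3,7], [0,5,6], [0,7,8], [1,2,3], [1,2,8], [1,3,4], [1,4,6], [2,3,7], [2,5,6], [2,5,8], [2,6,7], [3,4,5], [4,5,8], [4,6,7], [4,7,8]

giving chain groups C_0 ≅ Z^9, C_1 ≅ Z^27, C_2 ≅ Z^18.

Boundary ∂_1: C_1 → C_0 is given by ∂[p,q] = [q] − [p]. For instance
  ∂[4,6] = [6] − [4].
The resulting 9×27 matrix has rank 8, and its Smith normal form has invariant factors (1,1,1,1,1,1,1,1).

∂_2: C_2 → C_1 acts by ∂[p,q,r] = [q,r] − [p,r] + [p,q]. For instance
  ∂[1,2,3] = [2,3] − [1,3] + [1,2],
  ∂[0,3,7] = [3,7] − [0,7] + [0,3].
The resulting 27×18 matrix has rank 17, and its Smith normal form has invariant factors (1,1,1,1,1,1,1,1,1,1,1,1,1,1,1,1,1).

From H_k ≅ ker(∂_k) / im(∂_{k+1}) we obtain:

  H_0: rank C_0 − rank ∂_1 = 9 − 8 = 1, and the invariant factors of ∂_1 are all 1, so H_0 ≅ Z.
  H_1: rank ker ∂_1 − rank ∂_2 = (27 − 8) − 17 = 2, and the invariant factors of ∂_2 are all 1, so H_1 ≅ Z^2.
  H_2: rank ker ∂_2 − rank ∂_3 = (18 − 17) − 0 = 1, and there is no ∂_3, so H_2 ≅ Z.

As a check, the Euler characteristic is 9 − 27 + 18 = 0, which agrees with 1 − 2 + 1 = 0.
(K is a triangulation of the torus T^2.)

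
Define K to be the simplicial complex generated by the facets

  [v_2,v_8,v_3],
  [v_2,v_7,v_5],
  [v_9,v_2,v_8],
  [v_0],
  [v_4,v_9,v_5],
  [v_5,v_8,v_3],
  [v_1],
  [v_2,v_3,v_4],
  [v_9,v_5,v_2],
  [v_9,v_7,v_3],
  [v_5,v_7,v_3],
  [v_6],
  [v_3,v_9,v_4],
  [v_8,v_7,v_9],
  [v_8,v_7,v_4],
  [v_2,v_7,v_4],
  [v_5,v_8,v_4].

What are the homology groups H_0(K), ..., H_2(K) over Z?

K has 10 vertices, 21 edges, 14 triangles.
rank ∂_0 = 0, rank ∂_1 = 6 ⇒ b_0 = 10 − 0 − 6 = 4; all invariant factors of ∂_1 are 1 so no torsion. So H_0 ≅ Z^4.
rank ∂_1 = 6, rank ∂_2 = 13 ⇒ b_1 = 21 − 6 − 13 = 2; all invariant factors of ∂_2 are 1 so no torsion. So H_1 ≅ Z^2.
rank ∂_2 = 13, rank ∂_3 = 0 ⇒ b_2 = 14 − 13 − 0 = 1. So H_2 ≅ Z.

H_0 = Z^4,  H_1 = Z^2,  H_2 = Z.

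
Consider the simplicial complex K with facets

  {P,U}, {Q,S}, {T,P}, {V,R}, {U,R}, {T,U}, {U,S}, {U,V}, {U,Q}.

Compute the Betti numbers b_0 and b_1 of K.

b_0 = 1, b_1 = 3.

Take the total order P < Q < R < S < T < U < V on the vertex set. Then K (dimension 1) consists of the simplices:

  0-simplices (7): P, Q, R, S, T, U, V
  1-simplices (9): PT, PU, QS, QU, RU, RV, SU, TU, UV

so the chain groups are C_0 ≅ Z^7, C_1 ≅ Z^9.

∂_1: C_1 → C_0 maps an edge to its endpoints' difference, ∂[p,q] = q − p.
The 7×9 boundary matrix has rank 6 and Smith normal form diag(1,1,1,1,1,1).

Reading off H_k = ker ∂_k / im ∂_{k+1}:

  H_0: rank C_0 − rank ∂_1 = 7 − 6 = 1, and the invariant factors of ∂_1 are all 1, so H_0 = Z.
  H_1: rank ker ∂_1 − rank ∂_2 = (9 − 6) − 0 = 3, and there is no ∂_2, so H_1 = Z^3.

Hence the Betti numbers are b_0 = 1, b_1 = 3.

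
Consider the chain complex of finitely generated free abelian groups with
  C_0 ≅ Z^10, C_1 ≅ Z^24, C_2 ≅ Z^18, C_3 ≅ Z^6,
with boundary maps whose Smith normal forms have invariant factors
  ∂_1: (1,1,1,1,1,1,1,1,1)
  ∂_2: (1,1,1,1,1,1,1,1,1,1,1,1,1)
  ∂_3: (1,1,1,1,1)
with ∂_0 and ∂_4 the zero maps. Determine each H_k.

H_0: b_0 = 10 − 0 − 9 = 1; torsion from ∂_1 factors > 1: none. So H_0 ≅ Z.
H_1: b_1 = 24 − 9 − 13 = 2; torsion from ∂_2 factors > 1: none. So H_1 ≅ Z^2.
H_2: b_2 = 18 − 13 − 5 = 0; torsion from ∂_3 factors > 1: none. So H_2 ≅ 0.
H_3: b_3 = 6 − 5 − 0 = 1; torsion from ∂_4 factors > 1: none. So H_3 ≅ Z.

H_0 ≅ Z,  H_1 ≅ Z^2,  H_2 = 0,  H_3 ≅ Z.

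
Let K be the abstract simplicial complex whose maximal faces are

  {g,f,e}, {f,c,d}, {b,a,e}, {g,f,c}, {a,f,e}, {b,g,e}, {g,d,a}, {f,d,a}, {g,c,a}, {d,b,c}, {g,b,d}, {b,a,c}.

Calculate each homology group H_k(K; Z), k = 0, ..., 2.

H_0 = Z,  H_1 = Z/2Z,  H_2 = 0.

Fix the vertex order a < b < c < d < e < f < g and write every simplex with vertices in increasing order. Then dim K = 2 and the simplices of K are:

  0-simplices (7): a, b, c, d, e, f, g
  1-simplices (18): ab, ac, ad, ae, af, ag, bc, bd, be, bg, cd, cf, cg, df, dg, ef, eg, fg
  2-simplices (12): abc, abe, acg, adf, adg, aef, bcd, bdg, beg, cdf, cfg, efg

so the chain groups are C_0 ≅ Z^7, C_1 ≅ Z^18, C_2 ≅ Z^12.

∂_1: C_1 → C_0 maps an edge to its endpoints' difference, ∂[p,q] = q − p.
This gives a 7×18 integer matrix of rank 6; reducing to Smith normal form yields diagonal entries (1,1,1,1,1,1).

∂_2: C_2 → C_1 sends each 2-simplex [p,q,r] to [q,r] − [p,r] + [p,q]. For instance
  ∂adf = df − af + ad,
  ∂adg = dg − ag + ad.
As a 18×12 matrix over Z this has rank 12, with invariant factors (1,1,1,1,1,1,1,1,1,1,1,2).

From H_k ≅ ker(∂_k) / im(∂_{k+1}) we obtain:

  H_0: rank C_0 − rank ∂_1 = 7 − 6 = 1, and the invariant factors of ∂_1 are all 1, so H_0 ≅ Z.
  H_1: rank ker ∂_1 − rank ∂_2 = (18 − 6) − 12 = 0, and ∂_2 has invariant factor 2 > 1, so H_1 ≅ Z/2Z.
  H_2: rank ker ∂_2 − rank ∂_3 = (12 − 12) − 0 = 0, and there is no ∂_3, so H_2 ≅ 0.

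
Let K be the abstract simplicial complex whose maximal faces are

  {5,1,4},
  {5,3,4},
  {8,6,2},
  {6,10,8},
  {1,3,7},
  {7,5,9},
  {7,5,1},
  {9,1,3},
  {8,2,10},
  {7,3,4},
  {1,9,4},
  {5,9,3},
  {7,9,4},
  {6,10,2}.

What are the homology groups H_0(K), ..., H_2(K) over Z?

Order the vertices as 1 < 2 < 3 < 4 < 5 < 6 < 7 < 8 < 9 < 10. Listing each simplex with vertices in this order, K has dimension 2 with simplices:

  0-simplices (10): [1], [2], [3], [4], [5], [6], [7], [8], [9], [10]
  1-simplices (21): [1,3], [1,4], [1,5], [1,7], [1,9], [2,6], [2,8], [2,10], [3,4], [3,5], [3,7], [3,9], [4,5], [4,7], [4,9], [5,7], [5,9], [6,8], [6,10], [7,9], [8,10]
  2-simplices (14): [1,3,7], [1,3,9], [1,4,5], [1,4,9], [1,5,7], [2,6,8], [2,6,10], [2,8,10], [3,4,5], [3,4,7], [3,5,9], [4,7,9], [5,7,9], [6,8,10]

so the chain groups are C_0 ≅ Z^10, C_1 ≅ Z^21, C_2 ≅ Z^14.

∂_1: C_1 → C_0 is given by ∂[p,q] = [q] − [p].
The 10×21 boundary matrix has rank 8 and Smith normal form diag(1,1,1,1,1,1,1,1).

∂_2: C_2 → C_1 maps a triangle to the signed sum of its edges. For instance
  ∂[2,6,10] = [6,10] − [2,10] + [2,6],
  ∂[3,5,9] = [5,9] − [3,9] + [3,5].
The resulting 21×14 matrix has rank 13, and its Smith normal form has invariant factors (1,1,1,1,1,1,1,1,1,1,1,1,2).

From H_k ≅ ker(∂_k) / im(∂_{k+1}) we obtain:

  H_0: rank C_0 − rank ∂_1 = 10 − 8 = 2, and the invariant factors of ∂_1 are all 1, so H_0 = Z^2.
  H_1: rank ker ∂_1 − rank ∂_2 = (21 − 8) − 13 = 0, and ∂_2 has invariant factor 2 > 1, so H_1 = Z/2.
  H_2: rank ker ∂_2 − rank ∂_3 = (14 − 13) − 0 = 1, and there is no ∂_3, so H_2 = Z.

H_0 = Z^2,  H_1 = Z/2,  H_2 = Z.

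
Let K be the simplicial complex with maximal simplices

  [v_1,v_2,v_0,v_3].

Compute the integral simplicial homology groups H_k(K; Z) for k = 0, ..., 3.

We work with the vertex ordering v_0 < v_1 < v_2 < v_3. The simplices of K, each written with vertices in increasing order, are:

  0-simplices (4): [v_0], [v_1], [v_2], [v_3]
  1-simplices (6): [v_0,v_1], [v_0,v_2], [v_0,v_3], [v_1,v_2], [v_1,v_3], [v_2,v_3]
  2-simplices (4): [v_0,v_1,v_2], [v_0,v_1,v_3], [v_0,v_2,v_3], [v_1,v_2,v_3]
  3-simplices (1): [v_0,v_1,v_2,v_3]

Hence C_0 ≅ Z^4, C_1 ≅ Z^6, C_2 ≅ Z^4, C_3 ≅ Z^1.

∂_1: C_1 → C_0 maps an edge to its endpoints' difference, ∂[p,q] = q − p.
The 4×6 boundary matrix has rank 3 and Smith normal form diag(1,1,1).

∂_2: C_2 → C_1 maps a triangle to the signed sum of its edges. For instance
  ∂[v_1,v_2,v_3] = [v_2,v_3] − [v_1,v_3] + [v_1,v_2],
  ∂[v_0,v_1,v_2] = [v_1,v_2] − [v_0,v_2] + [v_0,v_1].
As a 6×4 matrix over Z this has rank 3, with invariant factors (1,1,1).

∂_3: C_3 → C_2 sends each 3-simplex σ to the alternating sum Σ_i (−1)^i (σ with its i-th vertex removed). For instance
  ∂[v_0,v_1,v_2,v_3] = [v_1,v_2,v_3] − [v_0,v_2,v_3] + [v_0,v_1,v_3] − [v_0,v_1,v_2].
The resulting 4×1 matrix has rank 1, and its Smith normal form has invariant factors (1).

From H_k ≅ ker(∂_k) / im(∂_{k+1}) we obtain:

  H_0: rank C_0 − rank ∂_1 = 4 − 3 = 1, and the invariant factors of ∂_1 are all 1, so H_0 ≅ Z.
  H_1: rank ker ∂_1 − rank ∂_2 = (6 − 3) − 3 = 0, and the invariant factors of ∂_2 are all 1, so H_1 ≅ 0.
  H_2: rank ker ∂_2 − rank ∂_3 = (4 − 3) − 1 = 0, and the invariant factors of ∂_3 are all 1, so H_2 ≅ 0.
  H_3: rank ker ∂_3 − rank ∂_4 = (1 − 1) − 0 = 0, and there is no ∂_4, so H_3 ≅ 0.

As a check, the Euler characteristic is 4 − 6 + 4 − 1 = 1, which agrees with 1 − 0 + 0 − 0 = 1.

H_0 ≅ Z,  H_1 = 0,  H_2 = 0,  H_3 = 0.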